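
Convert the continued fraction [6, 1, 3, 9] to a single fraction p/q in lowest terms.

Fold from the inside: start with 9/1.
  3 + 1/9 = 28/9
  1 + 9/28 = 37/28
  6 + 28/37 = 250/37

250/37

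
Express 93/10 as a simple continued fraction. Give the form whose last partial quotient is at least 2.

[9; 3, 3]

93 = 9·10 + 3
10 = 3·3 + 1
3 = 3·1 + 0  (stop)
So 93/10 = [9; 3, 3].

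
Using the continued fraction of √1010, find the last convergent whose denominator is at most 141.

√1010 = [31; 1, 3, 1, 1, 3, 1, 62, …] (period length 7).
Convergents:
  p_0/q_0 = 31/1
  p_1/q_1 = 32/1
  p_2/q_2 = 127/4
  p_3/q_3 = 159/5
  p_4/q_4 = 286/9
  p_5/q_5 = 1017/32
  p_6/q_6 = 1303/41
  p_7/q_7 = 81803/2574
q_6 = 41 ≤ 141 < 2574 = q_7, so the answer is 1303/41.

1303/41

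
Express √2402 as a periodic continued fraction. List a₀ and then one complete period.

a₀ = ⌊√2402⌋ = 49.
With m₀=0, d₀=1 and mₖ₊₁ = dₖaₖ − mₖ, dₖ₊₁ = (n − mₖ₊₁²)/dₖ, aₖ₊₁ = ⌊(a₀+mₖ₊₁)/dₖ₊₁⌋:
  k=1: m=49, d=1, a=98
d=1 and a=2a₀=98 at k=1, so the next step gives (m, d) = (49, 1) again — its k=1 value — and the period has length 1.

[49; 98]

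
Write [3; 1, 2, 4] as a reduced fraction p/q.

48/13

Fold from the inside: start with 4/1.
  2 + 1/4 = 9/4
  1 + 4/9 = 13/9
  3 + 9/13 = 48/13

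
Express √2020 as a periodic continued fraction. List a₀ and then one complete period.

a₀ = ⌊√2020⌋ = 44.
With m₀=0, d₀=1 and mₖ₊₁ = dₖaₖ − mₖ, dₖ₊₁ = (n − mₖ₊₁²)/dₖ, aₖ₊₁ = ⌊(a₀+mₖ₊₁)/dₖ₊₁⌋:
  k=1: m=44, d=84, a=1
  k=2: m=40, d=5, a=16
  k=3: m=40, d=84, a=1
  k=4: m=44, d=1, a=88
d=1 and a=2a₀=88 at k=4, so the next step gives (m, d) = (44, 84) again — its k=1 value — and the period has length 4.

[44; 1, 16, 1, 88]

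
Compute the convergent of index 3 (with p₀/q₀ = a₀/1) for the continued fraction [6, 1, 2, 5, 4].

Using pₖ = aₖpₖ₋₁ + pₖ₋₂, qₖ = aₖqₖ₋₁ + qₖ₋₂ (with p₋₁=1, p₋₂=0, q₋₁=0, q₋₂=1):
  k=0: a=6, p=6, q=1
  k=1: a=1, p=7, q=1
  k=2: a=2, p=20, q=3
  k=3: a=5, p=107, q=16

107/16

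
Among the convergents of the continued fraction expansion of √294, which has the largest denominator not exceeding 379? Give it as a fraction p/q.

√294 = [17; 6, 1, 4, 1, 6, 34, …] (period length 6).
Convergents:
  p_0/q_0 = 17/1
  p_1/q_1 = 103/6
  p_2/q_2 = 120/7
  p_3/q_3 = 583/34
  p_4/q_4 = 703/41
  p_5/q_5 = 4801/280
  p_6/q_6 = 163937/9561
q_5 = 280 ≤ 379 < 9561 = q_6, so the answer is 4801/280.

4801/280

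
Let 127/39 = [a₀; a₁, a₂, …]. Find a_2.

127 = 3·39 + 10   →  a_0 = 3
39 = 3·10 + 9   →  a_1 = 3
10 = 1·9 + 1   →  a_2 = 1

1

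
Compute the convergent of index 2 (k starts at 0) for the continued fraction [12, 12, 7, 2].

1027/85

Using pₖ = aₖpₖ₋₁ + pₖ₋₂, qₖ = aₖqₖ₋₁ + qₖ₋₂ (with p₋₁=1, p₋₂=0, q₋₁=0, q₋₂=1):
  k=0: a=12, p=12, q=1
  k=1: a=12, p=145, q=12
  k=2: a=7, p=1027, q=85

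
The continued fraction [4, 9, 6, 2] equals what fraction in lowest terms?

Using pₖ = aₖpₖ₋₁ + pₖ₋₂ and qₖ = aₖqₖ₋₁ + qₖ₋₂:
  k=0: a=4, p=4, q=1
  k=1: a=9, p=37, q=9
  k=2: a=6, p=226, q=55
  k=3: a=2, p=489, q=119

489/119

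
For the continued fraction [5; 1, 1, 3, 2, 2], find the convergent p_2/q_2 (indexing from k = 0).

Using pₖ = aₖpₖ₋₁ + pₖ₋₂, qₖ = aₖqₖ₋₁ + qₖ₋₂ (with p₋₁=1, p₋₂=0, q₋₁=0, q₋₂=1):
  k=0: a=5, p=5, q=1
  k=1: a=1, p=6, q=1
  k=2: a=1, p=11, q=2

11/2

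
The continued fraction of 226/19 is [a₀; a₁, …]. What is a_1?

226 = 11·19 + 17   →  a_0 = 11
19 = 1·17 + 2   →  a_1 = 1

1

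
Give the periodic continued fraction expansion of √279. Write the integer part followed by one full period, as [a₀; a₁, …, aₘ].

a₀ = ⌊√279⌋ = 16.

[16; 1, 2, 2, 1, 2, 2, 1, 32]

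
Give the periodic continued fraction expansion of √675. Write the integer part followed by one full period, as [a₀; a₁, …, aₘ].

a₀ = ⌊√675⌋ = 25.
With m₀=0, d₀=1 and mₖ₊₁ = dₖaₖ − mₖ, dₖ₊₁ = (n − mₖ₊₁²)/dₖ, aₖ₊₁ = ⌊(a₀+mₖ₊₁)/dₖ₊₁⌋:
  k=1: m=25, d=50, a=1
  k=2: m=25, d=1, a=50
d=1 and a=2a₀=50 at k=2, so the next step gives (m, d) = (25, 50) again — its k=1 value — and the period has length 2.

[25; 1, 50]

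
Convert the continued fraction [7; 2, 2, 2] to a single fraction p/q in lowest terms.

89/12

Using pₖ = aₖpₖ₋₁ + pₖ₋₂ and qₖ = aₖqₖ₋₁ + qₖ₋₂:
  k=0: a=7, p=7, q=1
  k=1: a=2, p=15, q=2
  k=2: a=2, p=37, q=5
  k=3: a=2, p=89, q=12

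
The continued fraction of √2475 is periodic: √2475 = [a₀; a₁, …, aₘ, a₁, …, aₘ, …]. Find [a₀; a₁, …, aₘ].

a₀ = ⌊√2475⌋ = 49.
With m₀=0, d₀=1 and mₖ₊₁ = dₖaₖ − mₖ, dₖ₊₁ = (n − mₖ₊₁²)/dₖ, aₖ₊₁ = ⌊(a₀+mₖ₊₁)/dₖ₊₁⌋:
  k=1: m=49, d=74, a=1
  k=2: m=25, d=25, a=2
  k=3: m=25, d=74, a=1
  k=4: m=49, d=1, a=98
d=1 and a=2a₀=98 at k=4, so the next step gives (m, d) = (49, 74) again — its k=1 value — and the period has length 4.

[49; 1, 2, 1, 98]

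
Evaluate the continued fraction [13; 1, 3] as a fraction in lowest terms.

55/4

Fold from the inside: start with 3/1.
  1 + 1/3 = 4/3
  13 + 3/4 = 55/4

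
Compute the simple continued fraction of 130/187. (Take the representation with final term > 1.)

130 = 0·187 + 130
187 = 1·130 + 57
130 = 2·57 + 16
57 = 3·16 + 9
16 = 1·9 + 7
9 = 1·7 + 2
7 = 3·2 + 1
2 = 2·1 + 0  (stop)
So 130/187 = [0; 1, 2, 3, 1, 1, 3, 2].

[0; 1, 2, 3, 1, 1, 3, 2]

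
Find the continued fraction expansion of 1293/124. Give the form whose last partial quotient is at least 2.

1293 = 10*124 + 53
124 = 2*53 + 18
53 = 2*18 + 17
18 = 1*17 + 1
17 = 17*1 + 0  (stop)
So 1293/124 = [10; 2, 2, 1, 17].

[10; 2, 2, 1, 17]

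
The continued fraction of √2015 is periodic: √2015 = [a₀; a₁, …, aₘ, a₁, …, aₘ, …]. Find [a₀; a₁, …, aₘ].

a₀ = ⌊√2015⌋ = 44.
With m₀=0, d₀=1 and mₖ₊₁ = dₖaₖ − mₖ, dₖ₊₁ = (n − mₖ₊₁²)/dₖ, aₖ₊₁ = ⌊(a₀+mₖ₊₁)/dₖ₊₁⌋:
  k=1: m=44, d=79, a=1
  k=2: m=35, d=10, a=7
  k=3: m=35, d=79, a=1
  k=4: m=44, d=1, a=88
d=1 and a=2a₀=88 at k=4, so the next step gives (m, d) = (44, 79) again — its k=1 value — and the period has length 4.

[44; 1, 7, 1, 88]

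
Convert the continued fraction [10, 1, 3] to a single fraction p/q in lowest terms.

43/4

Using pₖ = aₖpₖ₋₁ + pₖ₋₂ and qₖ = aₖqₖ₋₁ + qₖ₋₂:
  k=0: a=10, p=10, q=1
  k=1: a=1, p=11, q=1
  k=2: a=3, p=43, q=4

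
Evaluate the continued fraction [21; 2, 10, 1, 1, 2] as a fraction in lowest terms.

2384/111

Using pₖ = aₖpₖ₋₁ + pₖ₋₂ and qₖ = aₖqₖ₋₁ + qₖ₋₂:
  k=0: a=21, p=21, q=1
  k=1: a=2, p=43, q=2
  k=2: a=10, p=451, q=21
  k=3: a=1, p=494, q=23
  k=4: a=1, p=945, q=44
  k=5: a=2, p=2384, q=111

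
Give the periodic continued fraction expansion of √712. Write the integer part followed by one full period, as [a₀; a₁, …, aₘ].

[26; 1, 2, 6, 2, 1, 52]

a₀ = ⌊√712⌋ = 26.
With m₀=0, d₀=1 and mₖ₊₁ = dₖaₖ − mₖ, dₖ₊₁ = (n − mₖ₊₁²)/dₖ, aₖ₊₁ = ⌊(a₀+mₖ₊₁)/dₖ₊₁⌋:
  k=1: m=26, d=36, a=1
  k=2: m=10, d=17, a=2
  k=3: m=24, d=8, a=6
  k=4: m=24, d=17, a=2
  k=5: m=10, d=36, a=1
  k=6: m=26, d=1, a=52
d=1 and a=2a₀=52 at k=6, so the next step gives (m, d) = (26, 36) again — its k=1 value — and the period has length 6.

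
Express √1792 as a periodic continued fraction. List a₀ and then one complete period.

a₀ = ⌊√1792⌋ = 42.
With m₀=0, d₀=1 and mₖ₊₁ = dₖaₖ − mₖ, dₖ₊₁ = (n − mₖ₊₁²)/dₖ, aₖ₊₁ = ⌊(a₀+mₖ₊₁)/dₖ₊₁⌋:
  k=1: m=42, d=28, a=3
  k=2: m=42, d=1, a=84
d=1 and a=2a₀=84 at k=2, so the next step gives (m, d) = (42, 28) again — its k=1 value — and the period has length 2.

[42; 3, 84]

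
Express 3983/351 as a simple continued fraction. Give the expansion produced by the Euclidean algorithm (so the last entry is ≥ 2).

3983 = 11×351 + 122
351 = 2×122 + 107
122 = 1×107 + 15
107 = 7×15 + 2
15 = 7×2 + 1
2 = 2×1 + 0  (stop)
So 3983/351 = [11; 2, 1, 7, 7, 2].

[11; 2, 1, 7, 7, 2]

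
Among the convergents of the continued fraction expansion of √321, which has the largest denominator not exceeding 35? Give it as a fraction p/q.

√321 = [17; 1, 10, 1, 34, …] (period length 4).
Convergents:
  p_0/q_0 = 17/1
  p_1/q_1 = 18/1
  p_2/q_2 = 197/11
  p_3/q_3 = 215/12
  p_4/q_4 = 7507/419
q_3 = 12 ≤ 35 < 419 = q_4, so the answer is 215/12.

215/12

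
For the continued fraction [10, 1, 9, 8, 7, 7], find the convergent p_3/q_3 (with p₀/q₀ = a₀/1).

883/81

Using pₖ = aₖpₖ₋₁ + pₖ₋₂, qₖ = aₖqₖ₋₁ + qₖ₋₂ (with p₋₁=1, p₋₂=0, q₋₁=0, q₋₂=1):
  k=0: a=10, p=10, q=1
  k=1: a=1, p=11, q=1
  k=2: a=9, p=109, q=10
  k=3: a=8, p=883, q=81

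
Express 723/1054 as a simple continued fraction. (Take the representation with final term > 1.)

[0; 1, 2, 5, 2, 2, 1, 8]

723 = 0·1054 + 723
1054 = 1·723 + 331
723 = 2·331 + 61
331 = 5·61 + 26
61 = 2·26 + 9
26 = 2·9 + 8
9 = 1·8 + 1
8 = 8·1 + 0  (stop)
So 723/1054 = [0; 1, 2, 5, 2, 2, 1, 8].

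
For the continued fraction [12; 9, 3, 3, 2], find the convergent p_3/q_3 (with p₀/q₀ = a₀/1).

Using pₖ = aₖpₖ₋₁ + pₖ₋₂, qₖ = aₖqₖ₋₁ + qₖ₋₂ (with p₋₁=1, p₋₂=0, q₋₁=0, q₋₂=1):
  k=0: a=12, p=12, q=1
  k=1: a=9, p=109, q=9
  k=2: a=3, p=339, q=28
  k=3: a=3, p=1126, q=93

1126/93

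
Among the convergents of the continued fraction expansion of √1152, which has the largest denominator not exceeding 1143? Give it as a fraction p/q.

38625/1138

√1152 = [33; 1, 15, 1, 66, …] (period length 4).
Convergents:
  p_0/q_0 = 33/1
  p_1/q_1 = 34/1
  p_2/q_2 = 543/16
  p_3/q_3 = 577/17
  p_4/q_4 = 38625/1138
  p_5/q_5 = 39202/1155
q_4 = 1138 ≤ 1143 < 1155 = q_5, so the answer is 38625/1138.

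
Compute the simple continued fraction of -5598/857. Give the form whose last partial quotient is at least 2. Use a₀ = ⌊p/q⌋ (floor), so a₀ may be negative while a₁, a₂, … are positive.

-5598 = -7×857 + 401
857 = 2×401 + 55
401 = 7×55 + 16
55 = 3×16 + 7
16 = 2×7 + 2
7 = 3×2 + 1
2 = 2×1 + 0  (stop)
So -5598/857 = [-7; 2, 7, 3, 2, 3, 2].

[-7; 2, 7, 3, 2, 3, 2]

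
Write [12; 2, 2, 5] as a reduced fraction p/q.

335/27

Using pₖ = aₖpₖ₋₁ + pₖ₋₂ and qₖ = aₖqₖ₋₁ + qₖ₋₂:
  k=0: a=12, p=12, q=1
  k=1: a=2, p=25, q=2
  k=2: a=2, p=62, q=5
  k=3: a=5, p=335, q=27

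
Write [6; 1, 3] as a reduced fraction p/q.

Using pₖ = aₖpₖ₋₁ + pₖ₋₂ and qₖ = aₖqₖ₋₁ + qₖ₋₂:
  k=0: a=6, p=6, q=1
  k=1: a=1, p=7, q=1
  k=2: a=3, p=27, q=4

27/4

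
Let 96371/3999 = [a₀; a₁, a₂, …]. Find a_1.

10

96371 = 24·3999 + 395   →  a_0 = 24
3999 = 10·395 + 49   →  a_1 = 10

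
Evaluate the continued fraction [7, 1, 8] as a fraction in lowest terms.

71/9

Fold from the inside: start with 8/1.
  1 + 1/8 = 9/8
  7 + 8/9 = 71/9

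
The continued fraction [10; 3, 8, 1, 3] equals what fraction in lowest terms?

Using pₖ = aₖpₖ₋₁ + pₖ₋₂ and qₖ = aₖqₖ₋₁ + qₖ₋₂:
  k=0: a=10, p=10, q=1
  k=1: a=3, p=31, q=3
  k=2: a=8, p=258, q=25
  k=3: a=1, p=289, q=28
  k=4: a=3, p=1125, q=109

1125/109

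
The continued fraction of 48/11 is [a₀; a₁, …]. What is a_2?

48 = 4·11 + 4   →  a_0 = 4
11 = 2·4 + 3   →  a_1 = 2
4 = 1·3 + 1   →  a_2 = 1

1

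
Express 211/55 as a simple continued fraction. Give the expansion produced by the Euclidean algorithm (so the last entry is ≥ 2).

[3; 1, 5, 9]

211 = 3·55 + 46
55 = 1·46 + 9
46 = 5·9 + 1
9 = 9·1 + 0  (stop)
So 211/55 = [3; 1, 5, 9].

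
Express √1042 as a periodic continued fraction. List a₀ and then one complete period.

[32; 3, 1, 1, 3, 64]

a₀ = ⌊√1042⌋ = 32.
With m₀=0, d₀=1 and mₖ₊₁ = dₖaₖ − mₖ, dₖ₊₁ = (n − mₖ₊₁²)/dₖ, aₖ₊₁ = ⌊(a₀+mₖ₊₁)/dₖ₊₁⌋:
  k=1: m=32, d=18, a=3
  k=2: m=22, d=31, a=1
  k=3: m=9, d=31, a=1
  k=4: m=22, d=18, a=3
  k=5: m=32, d=1, a=64
d=1 and a=2a₀=64 at k=5, so the next step gives (m, d) = (32, 18) again — its k=1 value — and the period has length 5.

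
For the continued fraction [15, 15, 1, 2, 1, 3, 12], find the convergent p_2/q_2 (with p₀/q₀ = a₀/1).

241/16

Using pₖ = aₖpₖ₋₁ + pₖ₋₂, qₖ = aₖqₖ₋₁ + qₖ₋₂ (with p₋₁=1, p₋₂=0, q₋₁=0, q₋₂=1):
  k=0: a=15, p=15, q=1
  k=1: a=15, p=226, q=15
  k=2: a=1, p=241, q=16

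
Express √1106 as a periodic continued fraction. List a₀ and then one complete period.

a₀ = ⌊√1106⌋ = 33.
With m₀=0, d₀=1 and mₖ₊₁ = dₖaₖ − mₖ, dₖ₊₁ = (n − mₖ₊₁²)/dₖ, aₖ₊₁ = ⌊(a₀+mₖ₊₁)/dₖ₊₁⌋:
  k=1: m=33, d=17, a=3
  k=2: m=18, d=46, a=1
  k=3: m=28, d=7, a=8
  k=4: m=28, d=46, a=1
  k=5: m=18, d=17, a=3
  k=6: m=33, d=1, a=66
d=1 and a=2a₀=66 at k=6, so the next step gives (m, d) = (33, 17) again — its k=1 value — and the period has length 6.

[33; 3, 1, 8, 1, 3, 66]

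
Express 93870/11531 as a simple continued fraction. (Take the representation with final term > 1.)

[8; 7, 9, 6, 9, 1, 2]

93870 = 8*11531 + 1622
11531 = 7*1622 + 177
1622 = 9*177 + 29
177 = 6*29 + 3
29 = 9*3 + 2
3 = 1*2 + 1
2 = 2*1 + 0  (stop)
So 93870/11531 = [8; 7, 9, 6, 9, 1, 2].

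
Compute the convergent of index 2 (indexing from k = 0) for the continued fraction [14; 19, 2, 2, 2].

Using pₖ = aₖpₖ₋₁ + pₖ₋₂, qₖ = aₖqₖ₋₁ + qₖ₋₂ (with p₋₁=1, p₋₂=0, q₋₁=0, q₋₂=1):
  k=0: a=14, p=14, q=1
  k=1: a=19, p=267, q=19
  k=2: a=2, p=548, q=39

548/39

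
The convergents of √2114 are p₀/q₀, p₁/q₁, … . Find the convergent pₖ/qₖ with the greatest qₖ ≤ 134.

√2114 = [45; 1, 44, 1, 90, …] (period length 4).
Convergents:
  p_0/q_0 = 45/1
  p_1/q_1 = 46/1
  p_2/q_2 = 2069/45
  p_3/q_3 = 2115/46
  p_4/q_4 = 192419/4185
q_3 = 46 ≤ 134 < 4185 = q_4, so the answer is 2115/46.

2115/46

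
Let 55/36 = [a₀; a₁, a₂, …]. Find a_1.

55 = 1·36 + 19   →  a_0 = 1
36 = 1·19 + 17   →  a_1 = 1

1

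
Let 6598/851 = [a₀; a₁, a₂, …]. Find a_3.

19

6598 = 7·851 + 641   →  a_0 = 7
851 = 1·641 + 210   →  a_1 = 1
641 = 3·210 + 11   →  a_2 = 3
210 = 19·11 + 1   →  a_3 = 19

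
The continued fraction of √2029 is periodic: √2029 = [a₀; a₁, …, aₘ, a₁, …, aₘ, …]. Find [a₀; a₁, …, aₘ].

[45; 22, 1, 1, 22, 90]

a₀ = ⌊√2029⌋ = 45.
With m₀=0, d₀=1 and mₖ₊₁ = dₖaₖ − mₖ, dₖ₊₁ = (n − mₖ₊₁²)/dₖ, aₖ₊₁ = ⌊(a₀+mₖ₊₁)/dₖ₊₁⌋:
  k=1: m=45, d=4, a=22
  k=2: m=43, d=45, a=1
  k=3: m=2, d=45, a=1
  k=4: m=43, d=4, a=22
  k=5: m=45, d=1, a=90
d=1 and a=2a₀=90 at k=5, so the next step gives (m, d) = (45, 4) again — its k=1 value — and the period has length 5.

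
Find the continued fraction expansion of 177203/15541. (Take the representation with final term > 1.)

177203 = 11*15541 + 6252
15541 = 2*6252 + 3037
6252 = 2*3037 + 178
3037 = 17*178 + 11
178 = 16*11 + 2
11 = 5*2 + 1
2 = 2*1 + 0  (stop)
So 177203/15541 = [11; 2, 2, 17, 16, 5, 2].

[11; 2, 2, 17, 16, 5, 2]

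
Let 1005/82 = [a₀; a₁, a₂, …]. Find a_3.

9

1005 = 12·82 + 21   →  a_0 = 12
82 = 3·21 + 19   →  a_1 = 3
21 = 1·19 + 2   →  a_2 = 1
19 = 9·2 + 1   →  a_3 = 9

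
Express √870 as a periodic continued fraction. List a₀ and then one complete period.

a₀ = ⌊√870⌋ = 29.

[29; 2, 58]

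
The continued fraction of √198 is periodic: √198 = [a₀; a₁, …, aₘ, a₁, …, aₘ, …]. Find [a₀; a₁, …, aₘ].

[14; 14, 28]

a₀ = ⌊√198⌋ = 14.
With m₀=0, d₀=1 and mₖ₊₁ = dₖaₖ − mₖ, dₖ₊₁ = (n − mₖ₊₁²)/dₖ, aₖ₊₁ = ⌊(a₀+mₖ₊₁)/dₖ₊₁⌋:
  k=1: m=14, d=2, a=14
  k=2: m=14, d=1, a=28
d=1 and a=2a₀=28 at k=2, so the next step gives (m, d) = (14, 2) again — its k=1 value — and the period has length 2.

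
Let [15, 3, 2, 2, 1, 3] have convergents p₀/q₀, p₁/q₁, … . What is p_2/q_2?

107/7

Using pₖ = aₖpₖ₋₁ + pₖ₋₂, qₖ = aₖqₖ₋₁ + qₖ₋₂ (with p₋₁=1, p₋₂=0, q₋₁=0, q₋₂=1):
  k=0: a=15, p=15, q=1
  k=1: a=3, p=46, q=3
  k=2: a=2, p=107, q=7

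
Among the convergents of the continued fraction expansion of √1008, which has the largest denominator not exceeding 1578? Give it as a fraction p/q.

32257/1016

√1008 = [31; 1, 2, 1, 62, …] (period length 4).
Convergents:
  p_0/q_0 = 31/1
  p_1/q_1 = 32/1
  p_2/q_2 = 95/3
  p_3/q_3 = 127/4
  p_4/q_4 = 7969/251
  p_5/q_5 = 8096/255
  p_6/q_6 = 24161/761
  p_7/q_7 = 32257/1016
  p_8/q_8 = 2024095/63753
q_7 = 1016 ≤ 1578 < 63753 = q_8, so the answer is 32257/1016.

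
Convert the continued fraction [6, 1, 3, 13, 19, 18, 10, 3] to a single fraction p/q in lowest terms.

3842167/568814

Using pₖ = aₖpₖ₋₁ + pₖ₋₂ and qₖ = aₖqₖ₋₁ + qₖ₋₂:
  k=0: a=6, p=6, q=1
  k=1: a=1, p=7, q=1
  k=2: a=3, p=27, q=4
  k=3: a=13, p=358, q=53
  k=4: a=19, p=6829, q=1011
  k=5: a=18, p=123280, q=18251
  k=6: a=10, p=1239629, q=183521
  k=7: a=3, p=3842167, q=568814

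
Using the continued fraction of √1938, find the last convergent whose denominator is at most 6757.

√1938 = [44; 44, 88, …] (period length 2).
Convergents:
  p_0/q_0 = 44/1
  p_1/q_1 = 1937/44
  p_2/q_2 = 170500/3873
  p_3/q_3 = 7503937/170456
q_2 = 3873 ≤ 6757 < 170456 = q_3, so the answer is 170500/3873.

170500/3873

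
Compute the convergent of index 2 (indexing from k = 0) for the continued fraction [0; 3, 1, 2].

1/4

Using pₖ = aₖpₖ₋₁ + pₖ₋₂, qₖ = aₖqₖ₋₁ + qₖ₋₂ (with p₋₁=1, p₋₂=0, q₋₁=0, q₋₂=1):
  k=0: a=0, p=0, q=1
  k=1: a=3, p=1, q=3
  k=2: a=1, p=1, q=4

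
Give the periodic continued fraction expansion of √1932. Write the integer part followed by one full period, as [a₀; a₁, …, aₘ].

a₀ = ⌊√1932⌋ = 43.
With m₀=0, d₀=1 and mₖ₊₁ = dₖaₖ − mₖ, dₖ₊₁ = (n − mₖ₊₁²)/dₖ, aₖ₊₁ = ⌊(a₀+mₖ₊₁)/dₖ₊₁⌋:
  k=1: m=43, d=83, a=1
  k=2: m=40, d=4, a=20
  k=3: m=40, d=83, a=1
  k=4: m=43, d=1, a=86
d=1 and a=2a₀=86 at k=4, so the next step gives (m, d) = (43, 83) again — its k=1 value — and the period has length 4.

[43; 1, 20, 1, 86]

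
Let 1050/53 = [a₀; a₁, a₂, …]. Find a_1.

1050 = 19·53 + 43   →  a_0 = 19
53 = 1·43 + 10   →  a_1 = 1

1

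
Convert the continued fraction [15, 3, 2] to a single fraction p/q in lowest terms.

107/7

Fold from the inside: start with 2/1.
  3 + 1/2 = 7/2
  15 + 2/7 = 107/7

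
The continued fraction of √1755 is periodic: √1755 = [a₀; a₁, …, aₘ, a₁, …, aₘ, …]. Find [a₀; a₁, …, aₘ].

a₀ = ⌊√1755⌋ = 41.
With m₀=0, d₀=1 and mₖ₊₁ = dₖaₖ − mₖ, dₖ₊₁ = (n − mₖ₊₁²)/dₖ, aₖ₊₁ = ⌊(a₀+mₖ₊₁)/dₖ₊₁⌋:
  k=1: m=41, d=74, a=1
  k=2: m=33, d=9, a=8
  k=3: m=39, d=26, a=3
  k=4: m=39, d=9, a=8
  k=5: m=33, d=74, a=1
  k=6: m=41, d=1, a=82
d=1 and a=2a₀=82 at k=6, so the next step gives (m, d) = (41, 74) again — its k=1 value — and the period has length 6.

[41; 1, 8, 3, 8, 1, 82]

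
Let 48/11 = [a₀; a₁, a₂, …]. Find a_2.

1

48 = 4·11 + 4   →  a_0 = 4
11 = 2·4 + 3   →  a_1 = 2
4 = 1·3 + 1   →  a_2 = 1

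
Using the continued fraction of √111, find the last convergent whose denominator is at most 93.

295/28

√111 = [10; 1, 1, 6, 1, 1, 20, …] (period length 6).
Convergents:
  p_0/q_0 = 10/1
  p_1/q_1 = 11/1
  p_2/q_2 = 21/2
  p_3/q_3 = 137/13
  p_4/q_4 = 158/15
  p_5/q_5 = 295/28
  p_6/q_6 = 6058/575
q_5 = 28 ≤ 93 < 575 = q_6, so the answer is 295/28.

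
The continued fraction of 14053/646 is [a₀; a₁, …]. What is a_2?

14053 = 21·646 + 487   →  a_0 = 21
646 = 1·487 + 159   →  a_1 = 1
487 = 3·159 + 10   →  a_2 = 3

3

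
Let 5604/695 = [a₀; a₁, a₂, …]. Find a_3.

3

5604 = 8·695 + 44   →  a_0 = 8
695 = 15·44 + 35   →  a_1 = 15
44 = 1·35 + 9   →  a_2 = 1
35 = 3·9 + 8   →  a_3 = 3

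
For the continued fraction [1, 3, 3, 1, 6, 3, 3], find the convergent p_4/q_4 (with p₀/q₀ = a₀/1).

115/88

Using pₖ = aₖpₖ₋₁ + pₖ₋₂, qₖ = aₖqₖ₋₁ + qₖ₋₂ (with p₋₁=1, p₋₂=0, q₋₁=0, q₋₂=1):
  k=0: a=1, p=1, q=1
  k=1: a=3, p=4, q=3
  k=2: a=3, p=13, q=10
  k=3: a=1, p=17, q=13
  k=4: a=6, p=115, q=88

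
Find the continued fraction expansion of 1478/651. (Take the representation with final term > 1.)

[2; 3, 1, 2, 3, 8, 2]

1478 = 2×651 + 176
651 = 3×176 + 123
176 = 1×123 + 53
123 = 2×53 + 17
53 = 3×17 + 2
17 = 8×2 + 1
2 = 2×1 + 0  (stop)
So 1478/651 = [2; 3, 1, 2, 3, 8, 2].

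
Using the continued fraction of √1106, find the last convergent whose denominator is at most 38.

√1106 = [33; 3, 1, 8, 1, 3, 66, …] (period length 6).
Convergents:
  p_0/q_0 = 33/1
  p_1/q_1 = 100/3
  p_2/q_2 = 133/4
  p_3/q_3 = 1164/35
  p_4/q_4 = 1297/39
q_3 = 35 ≤ 38 < 39 = q_4, so the answer is 1164/35.

1164/35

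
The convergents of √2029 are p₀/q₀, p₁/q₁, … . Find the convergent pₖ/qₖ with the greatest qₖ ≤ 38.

1036/23

√2029 = [45; 22, 1, 1, 22, 90, …] (period length 5).
Convergents:
  p_0/q_0 = 45/1
  p_1/q_1 = 991/22
  p_2/q_2 = 1036/23
  p_3/q_3 = 2027/45
q_2 = 23 ≤ 38 < 45 = q_3, so the answer is 1036/23.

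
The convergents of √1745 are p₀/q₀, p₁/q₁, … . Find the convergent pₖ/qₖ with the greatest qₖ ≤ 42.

√1745 = [41; 1, 3, 2, 2, 3, 1, 82, …] (period length 7).
Convergents:
  p_0/q_0 = 41/1
  p_1/q_1 = 42/1
  p_2/q_2 = 167/4
  p_3/q_3 = 376/9
  p_4/q_4 = 919/22
  p_5/q_5 = 3133/75
q_4 = 22 ≤ 42 < 75 = q_5, so the answer is 919/22.

919/22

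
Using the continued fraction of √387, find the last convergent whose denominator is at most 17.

√387 = [19; 1, 2, 19, 2, 1, 38, …] (period length 6).
Convergents:
  p_0/q_0 = 19/1
  p_1/q_1 = 20/1
  p_2/q_2 = 59/3
  p_3/q_3 = 1141/58
q_2 = 3 ≤ 17 < 58 = q_3, so the answer is 59/3.

59/3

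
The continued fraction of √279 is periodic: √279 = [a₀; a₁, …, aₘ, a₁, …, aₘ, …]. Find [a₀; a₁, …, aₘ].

[16; 1, 2, 2, 1, 2, 2, 1, 32]

a₀ = ⌊√279⌋ = 16.
With m₀=0, d₀=1 and mₖ₊₁ = dₖaₖ − mₖ, dₖ₊₁ = (n − mₖ₊₁²)/dₖ, aₖ₊₁ = ⌊(a₀+mₖ₊₁)/dₖ₊₁⌋:
  k=1: m=16, d=23, a=1
  k=2: m=7, d=10, a=2
  k=3: m=13, d=11, a=2
  k=4: m=9, d=18, a=1
  k=5: m=9, d=11, a=2
  k=6: m=13, d=10, a=2
  k=7: m=7, d=23, a=1
  k=8: m=16, d=1, a=32
d=1 and a=2a₀=32 at k=8, so the next step gives (m, d) = (16, 23) again — its k=1 value — and the period has length 8.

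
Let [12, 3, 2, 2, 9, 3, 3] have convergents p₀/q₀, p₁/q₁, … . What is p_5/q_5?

Using pₖ = aₖpₖ₋₁ + pₖ₋₂, qₖ = aₖqₖ₋₁ + qₖ₋₂ (with p₋₁=1, p₋₂=0, q₋₁=0, q₋₂=1):
  k=0: a=12, p=12, q=1
  k=1: a=3, p=37, q=3
  k=2: a=2, p=86, q=7
  k=3: a=2, p=209, q=17
  k=4: a=9, p=1967, q=160
  k=5: a=3, p=6110, q=497

6110/497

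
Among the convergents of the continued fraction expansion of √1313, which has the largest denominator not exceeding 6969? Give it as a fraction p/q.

√1313 = [36; 4, 4, 72, …] (period length 3).
Convergents:
  p_0/q_0 = 36/1
  p_1/q_1 = 145/4
  p_2/q_2 = 616/17
  p_3/q_3 = 44497/1228
  p_4/q_4 = 178604/4929
  p_5/q_5 = 758913/20944
q_4 = 4929 ≤ 6969 < 20944 = q_5, so the answer is 178604/4929.

178604/4929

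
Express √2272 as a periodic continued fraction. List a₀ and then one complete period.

a₀ = ⌊√2272⌋ = 47.
With m₀=0, d₀=1 and mₖ₊₁ = dₖaₖ − mₖ, dₖ₊₁ = (n − mₖ₊₁²)/dₖ, aₖ₊₁ = ⌊(a₀+mₖ₊₁)/dₖ₊₁⌋:
  k=1: m=47, d=63, a=1
  k=2: m=16, d=32, a=1
  k=3: m=16, d=63, a=1
  k=4: m=47, d=1, a=94
d=1 and a=2a₀=94 at k=4, so the next step gives (m, d) = (47, 63) again — its k=1 value — and the period has length 4.

[47; 1, 1, 1, 94]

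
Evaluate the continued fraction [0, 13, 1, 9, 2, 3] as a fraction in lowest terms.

Using pₖ = aₖpₖ₋₁ + pₖ₋₂ and qₖ = aₖqₖ₋₁ + qₖ₋₂:
  k=0: a=0, p=0, q=1
  k=1: a=13, p=1, q=13
  k=2: a=1, p=1, q=14
  k=3: a=9, p=10, q=139
  k=4: a=2, p=21, q=292
  k=5: a=3, p=73, q=1015

73/1015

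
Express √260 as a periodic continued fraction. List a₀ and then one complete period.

[16; 8, 32]

a₀ = ⌊√260⌋ = 16.
With m₀=0, d₀=1 and mₖ₊₁ = dₖaₖ − mₖ, dₖ₊₁ = (n − mₖ₊₁²)/dₖ, aₖ₊₁ = ⌊(a₀+mₖ₊₁)/dₖ₊₁⌋:
  k=1: m=16, d=4, a=8
  k=2: m=16, d=1, a=32
d=1 and a=2a₀=32 at k=2, so the next step gives (m, d) = (16, 4) again — its k=1 value — and the period has length 2.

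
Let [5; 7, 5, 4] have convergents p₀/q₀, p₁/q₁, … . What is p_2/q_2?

185/36

Using pₖ = aₖpₖ₋₁ + pₖ₋₂, qₖ = aₖqₖ₋₁ + qₖ₋₂ (with p₋₁=1, p₋₂=0, q₋₁=0, q₋₂=1):
  k=0: a=5, p=5, q=1
  k=1: a=7, p=36, q=7
  k=2: a=5, p=185, q=36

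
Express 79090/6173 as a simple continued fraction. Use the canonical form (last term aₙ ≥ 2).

79090 = 12×6173 + 5014
6173 = 1×5014 + 1159
5014 = 4×1159 + 378
1159 = 3×378 + 25
378 = 15×25 + 3
25 = 8×3 + 1
3 = 3×1 + 0  (stop)
So 79090/6173 = [12; 1, 4, 3, 15, 8, 3].

[12; 1, 4, 3, 15, 8, 3]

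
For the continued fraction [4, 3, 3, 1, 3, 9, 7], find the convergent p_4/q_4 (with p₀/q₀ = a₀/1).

211/49

Using pₖ = aₖpₖ₋₁ + pₖ₋₂, qₖ = aₖqₖ₋₁ + qₖ₋₂ (with p₋₁=1, p₋₂=0, q₋₁=0, q₋₂=1):
  k=0: a=4, p=4, q=1
  k=1: a=3, p=13, q=3
  k=2: a=3, p=43, q=10
  k=3: a=1, p=56, q=13
  k=4: a=3, p=211, q=49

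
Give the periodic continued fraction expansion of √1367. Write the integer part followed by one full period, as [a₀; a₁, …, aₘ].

[36; 1, 35, 1, 72]

a₀ = ⌊√1367⌋ = 36.
With m₀=0, d₀=1 and mₖ₊₁ = dₖaₖ − mₖ, dₖ₊₁ = (n − mₖ₊₁²)/dₖ, aₖ₊₁ = ⌊(a₀+mₖ₊₁)/dₖ₊₁⌋:
  k=1: m=36, d=71, a=1
  k=2: m=35, d=2, a=35
  k=3: m=35, d=71, a=1
  k=4: m=36, d=1, a=72
d=1 and a=2a₀=72 at k=4, so the next step gives (m, d) = (36, 71) again — its k=1 value — and the period has length 4.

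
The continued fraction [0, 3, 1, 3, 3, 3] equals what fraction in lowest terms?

43/162

Fold from the inside: start with 3/1.
  3 + 1/3 = 10/3
  3 + 3/10 = 33/10
  1 + 10/33 = 43/33
  3 + 33/43 = 162/43
  0 + 43/162 = 43/162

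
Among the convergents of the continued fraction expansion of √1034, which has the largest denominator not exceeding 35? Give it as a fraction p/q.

1029/32

√1034 = [32; 6, 2, 2, 2, 6, 64, …] (period length 6).
Convergents:
  p_0/q_0 = 32/1
  p_1/q_1 = 193/6
  p_2/q_2 = 418/13
  p_3/q_3 = 1029/32
  p_4/q_4 = 2476/77
q_3 = 32 ≤ 35 < 77 = q_4, so the answer is 1029/32.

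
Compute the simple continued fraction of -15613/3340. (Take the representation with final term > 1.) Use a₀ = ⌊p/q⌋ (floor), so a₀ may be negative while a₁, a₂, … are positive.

[-5; 3, 13, 1, 3, 6, 3]

-15613 = -5*3340 + 1087
3340 = 3*1087 + 79
1087 = 13*79 + 60
79 = 1*60 + 19
60 = 3*19 + 3
19 = 6*3 + 1
3 = 3*1 + 0  (stop)
So -15613/3340 = [-5; 3, 13, 1, 3, 6, 3].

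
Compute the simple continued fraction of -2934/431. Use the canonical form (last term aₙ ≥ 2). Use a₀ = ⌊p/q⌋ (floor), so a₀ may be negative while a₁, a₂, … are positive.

-2934 = -7×431 + 83
431 = 5×83 + 16
83 = 5×16 + 3
16 = 5×3 + 1
3 = 3×1 + 0  (stop)
So -2934/431 = [-7; 5, 5, 5, 3].

[-7; 5, 5, 5, 3]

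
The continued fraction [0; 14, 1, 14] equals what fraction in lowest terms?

15/224

Using pₖ = aₖpₖ₋₁ + pₖ₋₂ and qₖ = aₖqₖ₋₁ + qₖ₋₂:
  k=0: a=0, p=0, q=1
  k=1: a=14, p=1, q=14
  k=2: a=1, p=1, q=15
  k=3: a=14, p=15, q=224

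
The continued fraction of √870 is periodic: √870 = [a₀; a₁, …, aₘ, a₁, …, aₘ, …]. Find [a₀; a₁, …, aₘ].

a₀ = ⌊√870⌋ = 29.
With m₀=0, d₀=1 and mₖ₊₁ = dₖaₖ − mₖ, dₖ₊₁ = (n − mₖ₊₁²)/dₖ, aₖ₊₁ = ⌊(a₀+mₖ₊₁)/dₖ₊₁⌋:
  k=1: m=29, d=29, a=2
  k=2: m=29, d=1, a=58
d=1 and a=2a₀=58 at k=2, so the next step gives (m, d) = (29, 29) again — its k=1 value — and the period has length 2.

[29; 2, 58]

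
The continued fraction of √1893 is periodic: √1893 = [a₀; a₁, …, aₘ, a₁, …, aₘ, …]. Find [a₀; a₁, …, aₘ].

[43; 1, 1, 28, 1, 1, 86]

a₀ = ⌊√1893⌋ = 43.
With m₀=0, d₀=1 and mₖ₊₁ = dₖaₖ − mₖ, dₖ₊₁ = (n − mₖ₊₁²)/dₖ, aₖ₊₁ = ⌊(a₀+mₖ₊₁)/dₖ₊₁⌋:
  k=1: m=43, d=44, a=1
  k=2: m=1, d=43, a=1
  k=3: m=42, d=3, a=28
  k=4: m=42, d=43, a=1
  k=5: m=1, d=44, a=1
  k=6: m=43, d=1, a=86
d=1 and a=2a₀=86 at k=6, so the next step gives (m, d) = (43, 44) again — its k=1 value — and the period has length 6.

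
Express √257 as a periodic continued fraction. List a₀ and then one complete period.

a₀ = ⌊√257⌋ = 16.
With m₀=0, d₀=1 and mₖ₊₁ = dₖaₖ − mₖ, dₖ₊₁ = (n − mₖ₊₁²)/dₖ, aₖ₊₁ = ⌊(a₀+mₖ₊₁)/dₖ₊₁⌋:
  k=1: m=16, d=1, a=32
d=1 and a=2a₀=32 at k=1, so the next step gives (m, d) = (16, 1) again — its k=1 value — and the period has length 1.

[16; 32]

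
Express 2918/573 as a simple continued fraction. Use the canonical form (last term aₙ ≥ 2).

[5; 10, 1, 4, 3, 3]

2918 = 5×573 + 53
573 = 10×53 + 43
53 = 1×43 + 10
43 = 4×10 + 3
10 = 3×3 + 1
3 = 3×1 + 0  (stop)
So 2918/573 = [5; 10, 1, 4, 3, 3].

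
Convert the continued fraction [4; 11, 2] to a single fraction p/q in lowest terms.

Using pₖ = aₖpₖ₋₁ + pₖ₋₂ and qₖ = aₖqₖ₋₁ + qₖ₋₂:
  k=0: a=4, p=4, q=1
  k=1: a=11, p=45, q=11
  k=2: a=2, p=94, q=23

94/23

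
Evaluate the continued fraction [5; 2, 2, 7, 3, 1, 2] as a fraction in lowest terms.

Fold from the inside: start with 2/1.
  1 + 1/2 = 3/2
  3 + 2/3 = 11/3
  7 + 3/11 = 80/11
  2 + 11/80 = 171/80
  2 + 80/171 = 422/171
  5 + 171/422 = 2281/422

2281/422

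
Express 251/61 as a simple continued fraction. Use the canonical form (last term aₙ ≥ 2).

[4; 8, 1, 2, 2]

251 = 4·61 + 7
61 = 8·7 + 5
7 = 1·5 + 2
5 = 2·2 + 1
2 = 2·1 + 0  (stop)
So 251/61 = [4; 8, 1, 2, 2].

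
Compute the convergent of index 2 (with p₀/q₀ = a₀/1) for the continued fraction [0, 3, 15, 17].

Using pₖ = aₖpₖ₋₁ + pₖ₋₂, qₖ = aₖqₖ₋₁ + qₖ₋₂ (with p₋₁=1, p₋₂=0, q₋₁=0, q₋₂=1):
  k=0: a=0, p=0, q=1
  k=1: a=3, p=1, q=3
  k=2: a=15, p=15, q=46

15/46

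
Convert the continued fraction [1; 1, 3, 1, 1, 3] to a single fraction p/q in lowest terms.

57/32

Using pₖ = aₖpₖ₋₁ + pₖ₋₂ and qₖ = aₖqₖ₋₁ + qₖ₋₂:
  k=0: a=1, p=1, q=1
  k=1: a=1, p=2, q=1
  k=2: a=3, p=7, q=4
  k=3: a=1, p=9, q=5
  k=4: a=1, p=16, q=9
  k=5: a=3, p=57, q=32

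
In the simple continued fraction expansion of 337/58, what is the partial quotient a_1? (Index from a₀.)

337 = 5·58 + 47   →  a_0 = 5
58 = 1·47 + 11   →  a_1 = 1

1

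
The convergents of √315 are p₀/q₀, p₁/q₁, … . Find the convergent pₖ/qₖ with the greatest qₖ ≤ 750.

10081/568

√315 = [17; 1, 2, 1, 34, …] (period length 4).
Convergents:
  p_0/q_0 = 17/1
  p_1/q_1 = 18/1
  p_2/q_2 = 53/3
  p_3/q_3 = 71/4
  p_4/q_4 = 2467/139
  p_5/q_5 = 2538/143
  p_6/q_6 = 7543/425
  p_7/q_7 = 10081/568
  p_8/q_8 = 350297/19737
q_7 = 568 ≤ 750 < 19737 = q_8, so the answer is 10081/568.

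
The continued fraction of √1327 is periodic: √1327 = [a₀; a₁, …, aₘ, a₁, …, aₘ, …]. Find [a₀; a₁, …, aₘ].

a₀ = ⌊√1327⌋ = 36.
With m₀=0, d₀=1 and mₖ₊₁ = dₖaₖ − mₖ, dₖ₊₁ = (n − mₖ₊₁²)/dₖ, aₖ₊₁ = ⌊(a₀+mₖ₊₁)/dₖ₊₁⌋:
  k=1: m=36, d=31, a=2
  k=2: m=26, d=21, a=2
  k=3: m=16, d=51, a=1
  k=4: m=35, d=2, a=35
  k=5: m=35, d=51, a=1
  k=6: m=16, d=21, a=2
  k=7: m=26, d=31, a=2
  k=8: m=36, d=1, a=72
d=1 and a=2a₀=72 at k=8, so the next step gives (m, d) = (36, 31) again — its k=1 value — and the period has length 8.

[36; 2, 2, 1, 35, 1, 2, 2, 72]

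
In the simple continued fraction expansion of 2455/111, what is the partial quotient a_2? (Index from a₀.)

2455 = 22·111 + 13   →  a_0 = 22
111 = 8·13 + 7   →  a_1 = 8
13 = 1·7 + 6   →  a_2 = 1

1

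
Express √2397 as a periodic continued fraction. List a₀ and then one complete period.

a₀ = ⌊√2397⌋ = 48.
With m₀=0, d₀=1 and mₖ₊₁ = dₖaₖ − mₖ, dₖ₊₁ = (n − mₖ₊₁²)/dₖ, aₖ₊₁ = ⌊(a₀+mₖ₊₁)/dₖ₊₁⌋:
  k=1: m=48, d=93, a=1
  k=2: m=45, d=4, a=23
  k=3: m=47, d=47, a=2
  k=4: m=47, d=4, a=23
  k=5: m=45, d=93, a=1
  k=6: m=48, d=1, a=96
d=1 and a=2a₀=96 at k=6, so the next step gives (m, d) = (48, 93) again — its k=1 value — and the period has length 6.

[48; 1, 23, 2, 23, 1, 96]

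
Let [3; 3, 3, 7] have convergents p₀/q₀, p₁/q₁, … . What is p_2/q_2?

Using pₖ = aₖpₖ₋₁ + pₖ₋₂, qₖ = aₖqₖ₋₁ + qₖ₋₂ (with p₋₁=1, p₋₂=0, q₋₁=0, q₋₂=1):
  k=0: a=3, p=3, q=1
  k=1: a=3, p=10, q=3
  k=2: a=3, p=33, q=10

33/10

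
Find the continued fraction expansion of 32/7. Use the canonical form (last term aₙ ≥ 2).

[4; 1, 1, 3]

32 = 4×7 + 4
7 = 1×4 + 3
4 = 1×3 + 1
3 = 3×1 + 0  (stop)
So 32/7 = [4; 1, 1, 3].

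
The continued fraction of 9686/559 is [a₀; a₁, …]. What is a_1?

3

9686 = 17·559 + 183   →  a_0 = 17
559 = 3·183 + 10   →  a_1 = 3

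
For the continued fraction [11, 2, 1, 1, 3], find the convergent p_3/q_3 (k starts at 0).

57/5

Using pₖ = aₖpₖ₋₁ + pₖ₋₂, qₖ = aₖqₖ₋₁ + qₖ₋₂ (with p₋₁=1, p₋₂=0, q₋₁=0, q₋₂=1):
  k=0: a=11, p=11, q=1
  k=1: a=2, p=23, q=2
  k=2: a=1, p=34, q=3
  k=3: a=1, p=57, q=5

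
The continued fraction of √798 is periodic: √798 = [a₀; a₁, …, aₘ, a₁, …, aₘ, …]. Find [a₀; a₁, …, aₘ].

a₀ = ⌊√798⌋ = 28.
With m₀=0, d₀=1 and mₖ₊₁ = dₖaₖ − mₖ, dₖ₊₁ = (n − mₖ₊₁²)/dₖ, aₖ₊₁ = ⌊(a₀+mₖ₊₁)/dₖ₊₁⌋:
  k=1: m=28, d=14, a=4
  k=2: m=28, d=1, a=56
d=1 and a=2a₀=56 at k=2, so the next step gives (m, d) = (28, 14) again — its k=1 value — and the period has length 2.

[28; 4, 56]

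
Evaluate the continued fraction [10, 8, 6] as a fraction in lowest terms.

496/49

Using pₖ = aₖpₖ₋₁ + pₖ₋₂ and qₖ = aₖqₖ₋₁ + qₖ₋₂:
  k=0: a=10, p=10, q=1
  k=1: a=8, p=81, q=8
  k=2: a=6, p=496, q=49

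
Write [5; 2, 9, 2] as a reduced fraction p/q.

219/40

Using pₖ = aₖpₖ₋₁ + pₖ₋₂ and qₖ = aₖqₖ₋₁ + qₖ₋₂:
  k=0: a=5, p=5, q=1
  k=1: a=2, p=11, q=2
  k=2: a=9, p=104, q=19
  k=3: a=2, p=219, q=40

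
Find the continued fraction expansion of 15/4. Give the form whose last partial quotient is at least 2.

15 = 3*4 + 3
4 = 1*3 + 1
3 = 3*1 + 0  (stop)
So 15/4 = [3; 1, 3].

[3; 1, 3]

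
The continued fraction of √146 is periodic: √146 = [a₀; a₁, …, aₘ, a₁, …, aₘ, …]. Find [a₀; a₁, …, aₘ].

a₀ = ⌊√146⌋ = 12.
With m₀=0, d₀=1 and mₖ₊₁ = dₖaₖ − mₖ, dₖ₊₁ = (n − mₖ₊₁²)/dₖ, aₖ₊₁ = ⌊(a₀+mₖ₊₁)/dₖ₊₁⌋:
  k=1: m=12, d=2, a=12
  k=2: m=12, d=1, a=24
d=1 and a=2a₀=24 at k=2, so the next step gives (m, d) = (12, 2) again — its k=1 value — and the period has length 2.

[12; 12, 24]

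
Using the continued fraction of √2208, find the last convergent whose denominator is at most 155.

4417/94

√2208 = [46; 1, 92, …] (period length 2).
Convergents:
  p_0/q_0 = 46/1
  p_1/q_1 = 47/1
  p_2/q_2 = 4370/93
  p_3/q_3 = 4417/94
  p_4/q_4 = 410734/8741
q_3 = 94 ≤ 155 < 8741 = q_4, so the answer is 4417/94.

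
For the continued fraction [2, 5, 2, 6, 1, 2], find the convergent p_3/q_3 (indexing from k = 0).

155/71

Using pₖ = aₖpₖ₋₁ + pₖ₋₂, qₖ = aₖqₖ₋₁ + qₖ₋₂ (with p₋₁=1, p₋₂=0, q₋₁=0, q₋₂=1):
  k=0: a=2, p=2, q=1
  k=1: a=5, p=11, q=5
  k=2: a=2, p=24, q=11
  k=3: a=6, p=155, q=71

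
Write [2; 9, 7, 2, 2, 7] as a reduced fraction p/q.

5280/2503

Fold from the inside: start with 7/1.
  2 + 1/7 = 15/7
  2 + 7/15 = 37/15
  7 + 15/37 = 274/37
  9 + 37/274 = 2503/274
  2 + 274/2503 = 5280/2503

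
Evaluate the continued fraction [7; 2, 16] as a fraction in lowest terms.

247/33

Fold from the inside: start with 16/1.
  2 + 1/16 = 33/16
  7 + 16/33 = 247/33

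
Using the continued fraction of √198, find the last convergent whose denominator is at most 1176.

√198 = [14; 14, 28, …] (period length 2).
Convergents:
  p_0/q_0 = 14/1
  p_1/q_1 = 197/14
  p_2/q_2 = 5530/393
  p_3/q_3 = 77617/5516
q_2 = 393 ≤ 1176 < 5516 = q_3, so the answer is 5530/393.

5530/393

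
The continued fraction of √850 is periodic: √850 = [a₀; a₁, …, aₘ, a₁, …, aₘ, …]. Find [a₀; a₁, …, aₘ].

a₀ = ⌊√850⌋ = 29.
With m₀=0, d₀=1 and mₖ₊₁ = dₖaₖ − mₖ, dₖ₊₁ = (n − mₖ₊₁²)/dₖ, aₖ₊₁ = ⌊(a₀+mₖ₊₁)/dₖ₊₁⌋:
  k=1: m=29, d=9, a=6
  k=2: m=25, d=25, a=2
  k=3: m=25, d=9, a=6
  k=4: m=29, d=1, a=58
d=1 and a=2a₀=58 at k=4, so the next step gives (m, d) = (29, 9) again — its k=1 value — and the period has length 4.

[29; 6, 2, 6, 58]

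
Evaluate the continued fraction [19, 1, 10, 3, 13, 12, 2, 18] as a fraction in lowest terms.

4192289/210544

Using pₖ = aₖpₖ₋₁ + pₖ₋₂ and qₖ = aₖqₖ₋₁ + qₖ₋₂:
  k=0: a=19, p=19, q=1
  k=1: a=1, p=20, q=1
  k=2: a=10, p=219, q=11
  k=3: a=3, p=677, q=34
  k=4: a=13, p=9020, q=453
  k=5: a=12, p=108917, q=5470
  k=6: a=2, p=226854, q=11393
  k=7: a=18, p=4192289, q=210544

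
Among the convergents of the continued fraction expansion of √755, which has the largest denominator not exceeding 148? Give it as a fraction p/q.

1209/44

√755 = [27; 2, 10, 2, 54, …] (period length 4).
Convergents:
  p_0/q_0 = 27/1
  p_1/q_1 = 55/2
  p_2/q_2 = 577/21
  p_3/q_3 = 1209/44
  p_4/q_4 = 65863/2397
q_3 = 44 ≤ 148 < 2397 = q_4, so the answer is 1209/44.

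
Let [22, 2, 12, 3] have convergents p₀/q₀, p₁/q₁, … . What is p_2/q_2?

Using pₖ = aₖpₖ₋₁ + pₖ₋₂, qₖ = aₖqₖ₋₁ + qₖ₋₂ (with p₋₁=1, p₋₂=0, q₋₁=0, q₋₂=1):
  k=0: a=22, p=22, q=1
  k=1: a=2, p=45, q=2
  k=2: a=12, p=562, q=25

562/25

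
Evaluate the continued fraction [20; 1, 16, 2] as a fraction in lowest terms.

733/35

Fold from the inside: start with 2/1.
  16 + 1/2 = 33/2
  1 + 2/33 = 35/33
  20 + 33/35 = 733/35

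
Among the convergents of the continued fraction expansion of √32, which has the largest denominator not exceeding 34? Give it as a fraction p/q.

181/32

√32 = [5; 1, 1, 1, 10, …] (period length 4).
Convergents:
  p_0/q_0 = 5/1
  p_1/q_1 = 6/1
  p_2/q_2 = 11/2
  p_3/q_3 = 17/3
  p_4/q_4 = 181/32
  p_5/q_5 = 198/35
q_4 = 32 ≤ 34 < 35 = q_5, so the answer is 181/32.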